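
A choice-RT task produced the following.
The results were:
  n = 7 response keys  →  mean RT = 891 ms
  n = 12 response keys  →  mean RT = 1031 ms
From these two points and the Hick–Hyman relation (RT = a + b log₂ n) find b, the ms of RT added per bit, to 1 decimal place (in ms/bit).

180.0 ms/bit

Slope: b = (1031 − 891) / (log₂ 12 − log₂ 7) = 140/0.7776 = 180.039 ms/bit.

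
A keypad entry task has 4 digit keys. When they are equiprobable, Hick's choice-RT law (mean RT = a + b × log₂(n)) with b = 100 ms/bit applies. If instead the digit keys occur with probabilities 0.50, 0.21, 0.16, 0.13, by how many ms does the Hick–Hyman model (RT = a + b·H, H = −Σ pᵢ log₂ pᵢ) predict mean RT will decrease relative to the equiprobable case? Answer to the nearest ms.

22 ms

The RT saving is b·ΔH. Equiprobable H₀ = log₂(4) = 2.0000 bits; with the given probabilities H = 1.7785 bits.
b·(H₀ − H) = 100 × (2.0000 − 1.7785) = 22.15 ms.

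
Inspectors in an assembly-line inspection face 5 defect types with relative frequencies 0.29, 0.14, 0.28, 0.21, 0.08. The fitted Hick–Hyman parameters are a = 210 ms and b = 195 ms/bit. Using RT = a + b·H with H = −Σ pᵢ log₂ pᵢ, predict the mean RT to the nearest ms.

Entropy contributions −pᵢ log₂ pᵢ: 0.5179, 0.3971, 0.5142, 0.4728, 0.2915; sum H = 2.1936 bits.
RT = a + bH = 210 + 195·2.1936 = 637.75 ms.

638 ms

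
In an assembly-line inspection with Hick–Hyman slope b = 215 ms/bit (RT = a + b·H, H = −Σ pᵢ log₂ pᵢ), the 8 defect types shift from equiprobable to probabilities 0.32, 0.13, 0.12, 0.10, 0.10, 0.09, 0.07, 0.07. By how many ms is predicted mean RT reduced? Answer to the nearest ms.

Equiprobable entropy H₀ = log₂ 8 = 3.0000 bits.
Skewed entropy H = −Σ pᵢ log₂ pᵢ = 2.7899 bits.
ΔRT = b·(H₀ − H) = 215 × 0.2101 = 45.17 ms.

45 ms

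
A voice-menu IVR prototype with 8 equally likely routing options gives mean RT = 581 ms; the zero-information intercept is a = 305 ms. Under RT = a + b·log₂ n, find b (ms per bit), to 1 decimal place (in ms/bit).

8 alternatives carry log₂ 8 = 3 bits; the choice cost is 581 − 305 = 276 ms, so b = 276/3 = 92.000 ms/bit.

92.0 ms/bit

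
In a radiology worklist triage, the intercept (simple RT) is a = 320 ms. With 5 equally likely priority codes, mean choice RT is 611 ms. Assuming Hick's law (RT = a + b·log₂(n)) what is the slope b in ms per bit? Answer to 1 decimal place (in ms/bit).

125.3 ms/bit

b = (611 − 320) / log₂(5) = 291 / 2.3219 = 125.327 ms/bit.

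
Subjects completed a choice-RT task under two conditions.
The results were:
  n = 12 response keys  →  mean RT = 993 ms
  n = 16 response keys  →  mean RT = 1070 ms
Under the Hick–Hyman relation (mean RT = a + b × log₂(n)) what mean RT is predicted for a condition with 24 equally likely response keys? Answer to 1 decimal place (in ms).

1178.5 ms

RT is linear in log₂ n, so two points fix the line:
  b = (1070 − 993) / (log₂ 16 − log₂ 12) = 77 / (4 − 3.5850) = 185.525 ms/bit
  a = 993 − 185.525 × 3.5850 = 327.898 ms
Then RT(24) = 327.898 + 185.525 × log₂ 24 = 327.898 + 185.525 × 4.5850 ≈ 1178.525 ms.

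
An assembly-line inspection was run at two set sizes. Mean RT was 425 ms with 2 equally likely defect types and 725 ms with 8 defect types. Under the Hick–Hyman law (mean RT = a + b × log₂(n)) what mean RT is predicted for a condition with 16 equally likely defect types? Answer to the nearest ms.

875 ms

With log₂ n on the abscissa the relation is linear; from the two conditions:
  b = (725 − 425) / (log₂ 8 − log₂ 2) = 300 / (3 − 1) = 150 ms/bit
  a = 425 − 150 × 1 = 275 ms
Then RT(16) = 275 + 150 × log₂ 16 = 275 + 150 × 4 ≈ 875.000 ms.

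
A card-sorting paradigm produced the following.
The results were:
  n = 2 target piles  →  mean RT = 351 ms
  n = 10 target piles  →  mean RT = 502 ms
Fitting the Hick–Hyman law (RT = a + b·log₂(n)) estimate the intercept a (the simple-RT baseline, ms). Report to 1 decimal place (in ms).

The slope on a log₂ axis is (502 − 351) / (3.3219 − 1) = 65.032 ms/bit.
Intercept: a = 351 − 65.032·log₂(2) = 285.968 ms.

286.0 ms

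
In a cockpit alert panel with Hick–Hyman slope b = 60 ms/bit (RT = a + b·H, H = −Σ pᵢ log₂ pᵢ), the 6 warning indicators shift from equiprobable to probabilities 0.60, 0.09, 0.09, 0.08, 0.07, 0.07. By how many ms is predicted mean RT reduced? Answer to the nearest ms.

Equiprobable entropy H₀ = log₂ 6 = 2.5850 bits.
Skewed entropy H = −Σ pᵢ log₂ pᵢ = 1.8961 bits.
ΔRT = b·(H₀ − H) = 60 × 0.6889 = 41.33 ms.

41 ms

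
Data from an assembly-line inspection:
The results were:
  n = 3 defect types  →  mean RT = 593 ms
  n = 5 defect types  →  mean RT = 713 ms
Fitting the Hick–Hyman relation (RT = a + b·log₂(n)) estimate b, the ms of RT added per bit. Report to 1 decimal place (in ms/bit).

b = (RT₂ − RT₁)/(log₂ n₂ − log₂ n₁) = (713 − 593)/(2.3219 − 1.5850) = 162.830 ms/bit.

162.8 ms/bit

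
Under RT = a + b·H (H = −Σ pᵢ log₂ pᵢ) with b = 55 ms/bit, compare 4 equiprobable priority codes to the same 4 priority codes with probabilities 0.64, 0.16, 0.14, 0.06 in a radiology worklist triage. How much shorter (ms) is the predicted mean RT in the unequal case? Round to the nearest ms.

Equiprobable entropy H₀ = log₂ 4 = 2.0000 bits.
Skewed entropy H = −Σ pᵢ log₂ pᵢ = 1.4757 bits.
ΔRT = b·(H₀ − H) = 55 × 0.5243 = 28.83 ms.

29 ms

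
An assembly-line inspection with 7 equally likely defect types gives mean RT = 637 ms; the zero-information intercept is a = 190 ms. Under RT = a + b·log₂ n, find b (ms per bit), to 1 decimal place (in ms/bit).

log₂(7) = 2.8074 bits.
b = (RT − a)/log₂ n = (637 − 190) / 2.8074 = 159.225 ms/bit.

159.2 ms/bit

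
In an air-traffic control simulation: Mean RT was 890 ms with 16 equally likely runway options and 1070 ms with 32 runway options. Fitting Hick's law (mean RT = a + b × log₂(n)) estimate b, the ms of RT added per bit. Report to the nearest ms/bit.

Slope: b = (1070 − 890) / (log₂ 32 − log₂ 16) = 180/1.0000 = 180 ms/bit.

180 ms/bit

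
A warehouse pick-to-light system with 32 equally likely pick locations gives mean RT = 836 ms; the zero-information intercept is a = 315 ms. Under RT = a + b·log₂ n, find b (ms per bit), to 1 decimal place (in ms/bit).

104.2 ms/bit

log₂(32) = 5 bits.
b = (RT − a)/log₂ n = (836 − 315) / 5 = 104.200 ms/bit.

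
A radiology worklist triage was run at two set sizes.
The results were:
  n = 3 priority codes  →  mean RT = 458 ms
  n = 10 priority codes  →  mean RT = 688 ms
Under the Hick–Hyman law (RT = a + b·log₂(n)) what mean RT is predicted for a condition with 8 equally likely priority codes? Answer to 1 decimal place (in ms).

645.4 ms

With log₂ n on the abscissa the relation is linear; from the two conditions:
  b = (688 − 458) / (log₂ 10 − log₂ 3) = 230 / (3.3219 − 1.5850) = 132.415 ms/bit
  a = 458 − 132.415 × 1.5850 = 248.127 ms
Then RT(8) = 248.127 + 132.415 × log₂ 8 = 248.127 + 132.415 × 3 ≈ 645.372 ms.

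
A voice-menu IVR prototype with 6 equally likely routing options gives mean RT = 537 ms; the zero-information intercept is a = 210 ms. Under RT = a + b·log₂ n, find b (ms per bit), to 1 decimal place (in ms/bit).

6 alternatives carry log₂ 6 = 2.5850 bits; the choice cost is 537 − 210 = 327 ms, so b = 327/2.5850 = 126.501 ms/bit.

126.5 ms/bit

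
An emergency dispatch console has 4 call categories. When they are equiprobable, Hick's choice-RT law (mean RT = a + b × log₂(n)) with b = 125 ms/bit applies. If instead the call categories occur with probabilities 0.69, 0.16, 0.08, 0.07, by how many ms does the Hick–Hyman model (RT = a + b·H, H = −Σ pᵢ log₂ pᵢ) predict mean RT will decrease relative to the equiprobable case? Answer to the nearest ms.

81 ms

The RT saving is b·ΔH. Equiprobable H₀ = log₂(4) = 2.0000 bits; with the given probabilities H = 1.3525 bits.
b·(H₀ − H) = 125 × (2.0000 − 1.3525) = 80.94 ms.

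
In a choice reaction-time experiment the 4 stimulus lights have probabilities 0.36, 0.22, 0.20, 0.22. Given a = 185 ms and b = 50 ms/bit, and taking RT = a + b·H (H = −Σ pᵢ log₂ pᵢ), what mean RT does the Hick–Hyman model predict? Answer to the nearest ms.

Entropy contributions −pᵢ log₂ pᵢ: 0.5306, 0.4806, 0.4644, 0.4806; sum H = 1.9561 bits.
RT = a + bH = 185 + 50·1.9561 = 282.81 ms.

283 ms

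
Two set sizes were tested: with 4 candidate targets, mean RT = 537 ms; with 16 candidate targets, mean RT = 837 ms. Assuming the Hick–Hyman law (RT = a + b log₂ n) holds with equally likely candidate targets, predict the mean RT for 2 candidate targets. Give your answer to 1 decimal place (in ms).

387.0 ms

RT is linear in log₂ n, so two points fix the line:
  b = (837 − 537) / (log₂ 16 − log₂ 4) = 300 / (4 − 2) = 150.000 ms/bit
  a = 537 − 150.000 × 2 = 237.000 ms
Then RT(2) = 237.000 + 150.000 × log₂ 2 = 237.000 + 150.000 × 1 ≈ 387.000 ms.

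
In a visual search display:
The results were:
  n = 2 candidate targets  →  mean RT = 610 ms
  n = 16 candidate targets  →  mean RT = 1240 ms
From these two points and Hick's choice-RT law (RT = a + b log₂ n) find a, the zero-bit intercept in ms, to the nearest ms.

The slope on a log₂ axis is (1240 − 610) / (4 − 1) = 210 ms/bit.
a = RT₁ − b·log₂ n₁ = 610 − 210 × 1 = 400.000 ms.

400 ms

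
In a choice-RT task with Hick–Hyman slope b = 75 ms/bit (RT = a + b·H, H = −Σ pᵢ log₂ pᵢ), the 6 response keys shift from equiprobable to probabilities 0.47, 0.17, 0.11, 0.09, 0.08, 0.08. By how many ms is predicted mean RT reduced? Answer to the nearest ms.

29 ms

Equiprobable entropy H₀ = log₂ 6 = 2.5850 bits.
Skewed entropy H = −Σ pᵢ log₂ pᵢ = 2.1925 bits.
ΔRT = b·(H₀ − H) = 75 × 0.3925 = 29.43 ms.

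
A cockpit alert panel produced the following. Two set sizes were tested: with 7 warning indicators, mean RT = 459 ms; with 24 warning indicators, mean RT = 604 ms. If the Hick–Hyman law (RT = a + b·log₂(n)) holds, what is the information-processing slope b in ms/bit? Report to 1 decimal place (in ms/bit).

Slope: b = (604 − 459) / (log₂ 24 − log₂ 7) = 145/1.7776 = 81.570 ms/bit.

81.6 ms/bit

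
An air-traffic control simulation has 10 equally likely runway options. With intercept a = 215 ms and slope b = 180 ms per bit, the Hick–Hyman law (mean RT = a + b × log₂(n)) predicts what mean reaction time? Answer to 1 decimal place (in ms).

812.9 ms

log₂(10) = 3.3219 bits, so RT = 215 + 180 × 3.3219 ≈ 812.947 ms.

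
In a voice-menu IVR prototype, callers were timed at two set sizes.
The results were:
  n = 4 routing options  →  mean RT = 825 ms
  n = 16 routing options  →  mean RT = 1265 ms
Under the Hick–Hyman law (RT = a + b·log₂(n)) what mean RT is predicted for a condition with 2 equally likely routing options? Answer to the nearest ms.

Solve the two-equation system in a and b:
  b = (1265 − 825) / (log₂ 16 − log₂ 4) = 440 / (4 − 2) = 220 ms/bit
  a = 825 − 220 × 2 = 385 ms
Then RT(2) = 385 + 220 × log₂ 2 = 385 + 220 × 1 ≈ 605.000 ms.

605 ms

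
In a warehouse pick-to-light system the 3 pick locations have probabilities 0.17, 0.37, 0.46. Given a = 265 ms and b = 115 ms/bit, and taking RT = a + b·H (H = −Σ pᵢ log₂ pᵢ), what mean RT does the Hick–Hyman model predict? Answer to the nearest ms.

H = 0.17·log₂(1/0.17) + 0.37·log₂(1/0.37) + 0.46·log₂(1/0.46) = 1.4807 bits.
RT = 265 + 115 × 1.4807 = 435.27 ms.

435 ms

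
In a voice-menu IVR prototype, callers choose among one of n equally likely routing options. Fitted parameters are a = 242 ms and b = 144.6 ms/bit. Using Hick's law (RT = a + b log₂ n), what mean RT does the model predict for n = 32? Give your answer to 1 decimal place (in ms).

log₂(32) = 5 bits, so RT = 242 + 144.6 × 5 ≈ 965.000 ms.

965.0 ms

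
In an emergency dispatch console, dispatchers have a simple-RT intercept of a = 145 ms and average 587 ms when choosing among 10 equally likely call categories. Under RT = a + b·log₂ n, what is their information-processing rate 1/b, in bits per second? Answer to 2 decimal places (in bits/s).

b = (587 − 145)/log₂ 10 = 442/3.3219 = 133.055 ms per bit = 0.13306 s/bit; the reciprocal is 7.516 bits/s.

7.52 bits/s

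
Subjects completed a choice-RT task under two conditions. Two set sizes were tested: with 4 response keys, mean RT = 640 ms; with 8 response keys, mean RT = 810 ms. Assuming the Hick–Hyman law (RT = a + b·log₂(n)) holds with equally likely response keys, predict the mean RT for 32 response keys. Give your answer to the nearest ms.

1150 ms

Fit slope and intercept:
  b = (810 − 640) / (log₂ 8 − log₂ 4) = 170 / (3 − 2) = 170 ms/bit
  a = 640 − 170 × 2 = 300 ms
Then RT(32) = 300 + 170 × log₂ 32 = 300 + 170 × 5 ≈ 1150.000 ms.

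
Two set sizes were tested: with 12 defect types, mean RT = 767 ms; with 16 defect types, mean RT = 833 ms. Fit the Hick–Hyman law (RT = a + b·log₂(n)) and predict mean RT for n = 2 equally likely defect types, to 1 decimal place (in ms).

355.9 ms

Solve the two-equation system in a and b:
  b = (833 − 767) / (log₂ 16 − log₂ 12) = 66 / (4 − 3.5850) = 159.022 ms/bit
  a = 767 − 159.022 × 3.5850 = 196.913 ms
Then RT(2) = 196.913 + 159.022 × log₂ 2 = 196.913 + 159.022 × 1 ≈ 355.935 ms.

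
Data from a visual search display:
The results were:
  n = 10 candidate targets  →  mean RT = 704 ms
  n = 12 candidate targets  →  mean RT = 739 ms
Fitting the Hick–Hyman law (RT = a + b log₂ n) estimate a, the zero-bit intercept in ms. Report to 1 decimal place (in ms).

262.0 ms

Slope: b = (739 − 704) / (log₂ 12 − log₂ 10) = 35/0.2630 = 133.062 ms/bit.
Intercept: a = 704 − 133.062·log₂(10) = 261.976 ms.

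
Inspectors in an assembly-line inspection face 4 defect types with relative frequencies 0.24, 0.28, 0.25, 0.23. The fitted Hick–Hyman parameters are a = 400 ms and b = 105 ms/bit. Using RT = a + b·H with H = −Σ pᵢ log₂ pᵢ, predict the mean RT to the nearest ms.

Entropy contributions −pᵢ log₂ pᵢ: 0.4941, 0.5142, 0.5000, 0.4877; sum H = 1.9960 bits.
RT = a + bH = 400 + 105·1.9960 = 609.58 ms.

610 ms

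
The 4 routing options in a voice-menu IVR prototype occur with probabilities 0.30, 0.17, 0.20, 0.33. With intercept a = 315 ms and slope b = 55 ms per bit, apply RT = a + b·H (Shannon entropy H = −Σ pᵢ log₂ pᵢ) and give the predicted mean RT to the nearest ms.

422 ms

Entropy contributions −pᵢ log₂ pᵢ: 0.5211, 0.4346, 0.4644, 0.5278; sum H = 1.9479 bits.
RT = a + bH = 315 + 55·1.9479 = 422.13 ms.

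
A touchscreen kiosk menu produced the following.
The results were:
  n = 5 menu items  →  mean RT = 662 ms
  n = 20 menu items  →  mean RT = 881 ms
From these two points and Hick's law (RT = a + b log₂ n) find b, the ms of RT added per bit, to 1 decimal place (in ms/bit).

109.5 ms/bit

The slope on a log₂ axis is (881 − 662) / (4.3219 − 2.3219) = 109.500 ms/bit.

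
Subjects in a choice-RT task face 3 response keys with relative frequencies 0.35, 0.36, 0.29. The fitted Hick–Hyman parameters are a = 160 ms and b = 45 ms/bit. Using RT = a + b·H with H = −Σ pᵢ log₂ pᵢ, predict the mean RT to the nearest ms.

231 ms

H = 0.35·log₂(1/0.35) + 0.36·log₂(1/0.36) + 0.29·log₂(1/0.29) = 1.5786 bits.
RT = 160 + 45 × 1.5786 = 231.04 ms.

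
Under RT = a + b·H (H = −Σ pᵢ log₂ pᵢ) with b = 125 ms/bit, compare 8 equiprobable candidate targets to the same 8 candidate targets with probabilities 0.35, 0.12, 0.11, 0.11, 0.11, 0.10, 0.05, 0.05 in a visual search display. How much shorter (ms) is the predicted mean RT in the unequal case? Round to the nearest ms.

36 ms

Equiprobable entropy H₀ = log₂ 8 = 3.0000 bits.
Skewed entropy H = −Σ pᵢ log₂ pᵢ = 2.7124 bits.
ΔRT = b·(H₀ − H) = 125 × 0.2876 = 35.95 ms.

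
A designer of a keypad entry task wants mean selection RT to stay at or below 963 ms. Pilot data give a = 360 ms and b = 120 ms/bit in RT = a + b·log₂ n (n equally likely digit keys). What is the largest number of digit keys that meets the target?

Information budget: (963 − 360)/120 = 5.0250 bits, so n ≤ 2^5.0250 = 32.559 → at most 32.

32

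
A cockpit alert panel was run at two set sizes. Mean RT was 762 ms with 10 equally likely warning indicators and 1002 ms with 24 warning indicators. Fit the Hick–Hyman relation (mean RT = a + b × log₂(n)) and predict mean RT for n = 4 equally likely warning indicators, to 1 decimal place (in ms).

510.8 ms

Solve the two-equation system in a and b:
  b = (1002 − 762) / (log₂ 24 − log₂ 10) = 240 / (4.5850 − 3.3219) = 190.019 ms/bit
  a = 762 − 190.019 × 3.3219 = 130.772 ms
Then RT(4) = 130.772 + 190.019 × log₂ 4 = 130.772 + 190.019 × 2 ≈ 510.809 ms.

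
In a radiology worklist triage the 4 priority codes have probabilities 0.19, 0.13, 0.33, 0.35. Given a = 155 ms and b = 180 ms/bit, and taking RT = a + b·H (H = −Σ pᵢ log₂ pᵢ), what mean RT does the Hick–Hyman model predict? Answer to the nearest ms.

Entropy contributions −pᵢ log₂ pᵢ: 0.4552, 0.3826, 0.5278, 0.5301; sum H = 1.8958 bits.
RT = a + bH = 155 + 180·1.8958 = 496.24 ms.

496 ms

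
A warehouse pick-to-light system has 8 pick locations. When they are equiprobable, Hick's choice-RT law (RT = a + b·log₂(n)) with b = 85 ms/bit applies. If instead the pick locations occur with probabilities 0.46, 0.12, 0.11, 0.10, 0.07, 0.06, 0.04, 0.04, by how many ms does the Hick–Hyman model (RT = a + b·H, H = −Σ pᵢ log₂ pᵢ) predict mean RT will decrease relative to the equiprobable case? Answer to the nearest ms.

47 ms

The RT saving is b·ΔH. Equiprobable H₀ = log₂(8) = 3.0000 bits; with the given probabilities H = 2.4485 bits.
b·(H₀ − H) = 85 × (3.0000 − 2.4485) = 46.88 ms.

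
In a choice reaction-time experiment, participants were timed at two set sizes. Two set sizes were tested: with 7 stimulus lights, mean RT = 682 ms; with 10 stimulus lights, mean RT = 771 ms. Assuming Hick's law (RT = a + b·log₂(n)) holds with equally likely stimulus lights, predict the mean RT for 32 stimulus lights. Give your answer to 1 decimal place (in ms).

1061.2 ms

Fit slope and intercept:
  b = (771 − 682) / (log₂ 10 − log₂ 7) = 89 / (3.3219 − 2.8074) = 172.959 ms/bit
  a = 682 − 172.959 × 2.8074 = 196.443 ms
Then RT(32) = 196.443 + 172.959 × log₂ 32 = 196.443 + 172.959 × 5 ≈ 1061.237 ms.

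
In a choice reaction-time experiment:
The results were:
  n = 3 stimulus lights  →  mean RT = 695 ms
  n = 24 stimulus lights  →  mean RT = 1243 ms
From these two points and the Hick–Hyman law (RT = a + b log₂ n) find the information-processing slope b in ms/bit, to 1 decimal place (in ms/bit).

182.7 ms/bit

Slope: b = (1243 − 695) / (log₂ 24 − log₂ 3) = 548/3.0000 = 182.667 ms/bit.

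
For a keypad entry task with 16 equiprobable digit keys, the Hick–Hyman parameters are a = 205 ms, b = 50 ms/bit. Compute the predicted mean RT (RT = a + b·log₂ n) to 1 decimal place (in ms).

log₂(16) = 4 bits, so RT = 205 + 50 × 4 ≈ 405.000 ms.

405.0 ms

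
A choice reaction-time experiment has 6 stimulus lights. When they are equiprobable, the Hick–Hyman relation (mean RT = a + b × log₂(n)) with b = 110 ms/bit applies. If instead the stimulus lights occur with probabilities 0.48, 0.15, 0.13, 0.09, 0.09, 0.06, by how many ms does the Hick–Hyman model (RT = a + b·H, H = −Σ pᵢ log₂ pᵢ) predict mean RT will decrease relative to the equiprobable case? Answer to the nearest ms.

Equiprobable entropy H₀ = log₂ 6 = 2.5850 bits.
Skewed entropy H = −Σ pᵢ log₂ pᵢ = 2.1703 bits.
ΔRT = b·(H₀ − H) = 110 × 0.4147 = 45.61 ms.

46 ms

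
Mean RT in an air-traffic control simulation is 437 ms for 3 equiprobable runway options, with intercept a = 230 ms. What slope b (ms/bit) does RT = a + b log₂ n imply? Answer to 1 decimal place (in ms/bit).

130.6 ms/bit

b = (437 − 230) / log₂(3) = 207 / 1.5850 = 130.602 ms/bit.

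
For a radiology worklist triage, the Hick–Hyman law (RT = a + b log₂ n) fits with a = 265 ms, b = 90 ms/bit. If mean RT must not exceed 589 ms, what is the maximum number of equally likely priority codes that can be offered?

Information budget: (589 − 265)/90 = 3.6000 bits, so n ≤ 2^3.6000 = 12.126 → at most 12.

12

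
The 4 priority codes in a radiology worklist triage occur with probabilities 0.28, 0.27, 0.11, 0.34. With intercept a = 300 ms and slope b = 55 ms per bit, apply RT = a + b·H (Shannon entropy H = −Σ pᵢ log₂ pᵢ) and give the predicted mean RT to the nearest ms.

405 ms

H = 0.28·log₂(1/0.28) + 0.27·log₂(1/0.27) + 0.11·log₂(1/0.11) + 0.34·log₂(1/0.34) = 1.9037 bits.
RT = 300 + 55 × 1.9037 = 404.70 ms.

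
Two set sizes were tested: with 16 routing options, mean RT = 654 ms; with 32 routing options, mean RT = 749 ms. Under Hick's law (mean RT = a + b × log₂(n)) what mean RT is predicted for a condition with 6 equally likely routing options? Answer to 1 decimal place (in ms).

519.6 ms

Solve the two-equation system in a and b:
  b = (749 − 654) / (log₂ 32 − log₂ 16) = 95 / (5 − 4) = 95.000 ms/bit
  a = 654 − 95.000 × 4 = 274.000 ms
Then RT(6) = 274.000 + 95.000 × log₂ 6 = 274.000 + 95.000 × 2.5850 ≈ 519.571 ms.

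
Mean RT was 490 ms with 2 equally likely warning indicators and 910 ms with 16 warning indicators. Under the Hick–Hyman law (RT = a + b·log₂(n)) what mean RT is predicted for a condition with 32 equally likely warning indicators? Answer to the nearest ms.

Solve the two-equation system in a and b:
  b = (910 − 490) / (log₂ 16 − log₂ 2) = 420 / (4 − 1) = 140 ms/bit
  a = 490 − 140 × 1 = 350 ms
Then RT(32) = 350 + 140 × log₂ 32 = 350 + 140 × 5 ≈ 1050.000 ms.

1050 ms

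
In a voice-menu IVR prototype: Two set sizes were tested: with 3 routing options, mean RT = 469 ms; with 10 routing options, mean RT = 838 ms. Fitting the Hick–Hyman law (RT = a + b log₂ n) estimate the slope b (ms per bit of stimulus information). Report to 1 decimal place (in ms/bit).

212.4 ms/bit

b = (RT₂ − RT₁)/(log₂ n₂ − log₂ n₁) = (838 − 469)/(3.3219 − 1.5850) = 212.439 ms/bit.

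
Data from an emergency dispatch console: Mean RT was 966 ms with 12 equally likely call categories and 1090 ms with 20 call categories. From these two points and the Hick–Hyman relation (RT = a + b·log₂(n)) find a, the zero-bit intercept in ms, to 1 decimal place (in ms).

362.8 ms

b = (RT₂ − RT₁)/(log₂ n₂ − log₂ n₁) = (1090 − 966)/(4.3219 − 3.5850) = 168.258 ms/bit.
a = RT₁ − b·log₂ n₁ = 966 − 168.258 × 3.5850 = 362.803 ms.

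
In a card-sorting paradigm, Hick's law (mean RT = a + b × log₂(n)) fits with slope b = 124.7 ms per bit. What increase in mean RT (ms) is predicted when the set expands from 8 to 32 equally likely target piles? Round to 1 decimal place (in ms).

The intercept a cancels: ΔRT = b·(log₂ n₂ − log₂ n₁) = b·log₂(n₂/n₁).
log₂(32) − log₂(8) = log₂(32/8) = log₂(4) = 2.
ΔRT = 124.7 × 2.0000 = 249.400 ms.

249.4 ms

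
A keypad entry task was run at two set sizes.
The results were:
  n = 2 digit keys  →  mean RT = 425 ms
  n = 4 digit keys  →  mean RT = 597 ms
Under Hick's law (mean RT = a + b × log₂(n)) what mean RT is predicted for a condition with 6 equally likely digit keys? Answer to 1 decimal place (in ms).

Solve the two-equation system in a and b:
  b = (597 − 425) / (log₂ 4 − log₂ 2) = 172 / (2 − 1) = 172.000 ms/bit
  a = 425 − 172.000 × 1 = 253.000 ms
Then RT(6) = 253.000 + 172.000 × log₂ 6 = 253.000 + 172.000 × 2.5850 ≈ 697.614 ms.

697.6 ms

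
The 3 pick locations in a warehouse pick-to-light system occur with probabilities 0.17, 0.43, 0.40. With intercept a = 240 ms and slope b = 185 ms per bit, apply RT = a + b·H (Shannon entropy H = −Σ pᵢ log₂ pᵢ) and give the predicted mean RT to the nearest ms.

Entropy contributions −pᵢ log₂ pᵢ: 0.4346, 0.5236, 0.5288; sum H = 1.4869 bits.
RT = a + bH = 240 + 185·1.4869 = 515.08 ms.

515 ms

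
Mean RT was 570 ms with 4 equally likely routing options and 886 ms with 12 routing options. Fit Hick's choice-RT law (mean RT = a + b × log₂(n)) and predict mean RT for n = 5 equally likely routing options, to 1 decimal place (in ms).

634.2 ms

With log₂ n on the abscissa the relation is linear; from the two conditions:
  b = (886 − 570) / (log₂ 12 − log₂ 4) = 316 / (3.5850 − 2) = 199.374 ms/bit
  a = 570 − 199.374 × 2 = 171.252 ms
Then RT(5) = 171.252 + 199.374 × log₂ 5 = 171.252 + 199.374 × 2.3219 ≈ 634.184 ms.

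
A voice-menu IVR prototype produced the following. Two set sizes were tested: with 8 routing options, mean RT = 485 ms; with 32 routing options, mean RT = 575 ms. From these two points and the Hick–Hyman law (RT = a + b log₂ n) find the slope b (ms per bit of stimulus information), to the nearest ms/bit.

b = (RT₂ − RT₁)/(log₂ n₂ − log₂ n₁) = (575 − 485)/(5 − 3) = 45 ms/bit.

45 ms/bit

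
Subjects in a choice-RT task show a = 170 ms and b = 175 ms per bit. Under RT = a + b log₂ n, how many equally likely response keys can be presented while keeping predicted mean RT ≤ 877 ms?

Set 170 + 175·log₂ n ≤ 877 → log₂ n ≤ (877 − 170)/175 = 4.0400.
So n ≤ 2^4.0400 = 16.450; the largest integer n is 16.

16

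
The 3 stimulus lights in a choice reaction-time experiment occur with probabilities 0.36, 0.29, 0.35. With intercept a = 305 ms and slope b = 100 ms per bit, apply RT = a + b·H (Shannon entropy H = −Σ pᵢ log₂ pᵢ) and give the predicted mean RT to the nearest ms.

463 ms

H = 0.36·log₂(1/0.36) + 0.29·log₂(1/0.29) + 0.35·log₂(1/0.35) = 1.5786 bits.
RT = 305 + 100 × 1.5786 = 462.86 ms.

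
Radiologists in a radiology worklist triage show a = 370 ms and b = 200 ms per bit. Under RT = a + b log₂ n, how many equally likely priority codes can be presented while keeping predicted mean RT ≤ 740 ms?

200·log₂ n ≤ 740 − 370 = 370, giving log₂ n ≤ 1.8500 and n ≤ 3.605. The largest whole number is 3.

3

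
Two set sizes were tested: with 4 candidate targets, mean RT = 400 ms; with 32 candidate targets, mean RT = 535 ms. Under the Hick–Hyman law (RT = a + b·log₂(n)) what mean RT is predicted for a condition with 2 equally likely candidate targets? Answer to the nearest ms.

355 ms

Solve the two-equation system in a and b:
  b = (535 − 400) / (log₂ 32 − log₂ 4) = 135 / (5 − 2) = 45 ms/bit
  a = 400 − 45 × 2 = 310 ms
Then RT(2) = 310 + 45 × log₂ 2 = 310 + 45 × 1 ≈ 355.000 ms.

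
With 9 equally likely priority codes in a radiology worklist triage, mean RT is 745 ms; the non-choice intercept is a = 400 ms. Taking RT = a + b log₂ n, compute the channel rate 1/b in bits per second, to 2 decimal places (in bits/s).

9.19 bits/s

b = (745 − 400)/log₂ 9 = 345/3.1699 = 108.835 ms per bit = 0.10884 s/bit; the reciprocal is 9.188 bits/s.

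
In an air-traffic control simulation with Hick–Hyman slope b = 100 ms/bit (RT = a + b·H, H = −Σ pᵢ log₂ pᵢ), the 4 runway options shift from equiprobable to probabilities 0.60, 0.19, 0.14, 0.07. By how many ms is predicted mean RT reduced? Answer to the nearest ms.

The RT saving is b·ΔH. Equiprobable H₀ = log₂(4) = 2.0000 bits; with the given probabilities H = 1.5631 bits.
b·(H₀ − H) = 100 × (2.0000 − 1.5631) = 43.69 ms.

44 ms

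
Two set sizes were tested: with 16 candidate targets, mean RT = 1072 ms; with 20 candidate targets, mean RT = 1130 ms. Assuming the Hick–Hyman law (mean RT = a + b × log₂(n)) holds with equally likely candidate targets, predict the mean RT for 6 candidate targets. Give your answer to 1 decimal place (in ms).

RT is linear in log₂ n, so two points fix the line:
  b = (1130 − 1072) / (log₂ 20 − log₂ 16) = 58 / (4.3219 − 4) = 180.164 ms/bit
  a = 1072 − 180.164 × 4 = 351.342 ms
Then RT(6) = 351.342 + 180.164 × log₂ 6 = 351.342 + 180.164 × 2.5850 ≈ 817.061 ms.

817.1 ms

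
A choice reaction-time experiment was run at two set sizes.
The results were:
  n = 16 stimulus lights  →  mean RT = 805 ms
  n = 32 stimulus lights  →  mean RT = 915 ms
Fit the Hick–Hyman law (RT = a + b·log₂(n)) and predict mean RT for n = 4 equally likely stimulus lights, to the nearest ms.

RT is linear in log₂ n, so two points fix the line:
  b = (915 − 805) / (log₂ 32 − log₂ 16) = 110 / (5 − 4) = 110 ms/bit
  a = 805 − 110 × 4 = 365 ms
Then RT(4) = 365 + 110 × log₂ 4 = 365 + 110 × 2 ≈ 585.000 ms.

585 ms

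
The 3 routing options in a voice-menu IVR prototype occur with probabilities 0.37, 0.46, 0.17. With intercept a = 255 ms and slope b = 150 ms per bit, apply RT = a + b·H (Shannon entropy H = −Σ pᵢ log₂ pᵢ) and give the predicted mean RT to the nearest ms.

H = 0.37·log₂(1/0.37) + 0.46·log₂(1/0.46) + 0.17·log₂(1/0.17) = 1.4807 bits.
RT = 255 + 150 × 1.4807 = 477.10 ms.

477 ms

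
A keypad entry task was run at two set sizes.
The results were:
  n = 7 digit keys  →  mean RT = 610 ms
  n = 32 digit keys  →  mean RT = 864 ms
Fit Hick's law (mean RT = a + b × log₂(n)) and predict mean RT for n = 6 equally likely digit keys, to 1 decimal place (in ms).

584.2 ms

Solve the two-equation system in a and b:
  b = (864 − 610) / (log₂ 32 − log₂ 7) = 254 / (5 − 2.8074) = 115.842 ms/bit
  a = 610 − 115.842 × 2.8074 = 284.791 ms
Then RT(6) = 284.791 + 115.842 × log₂ 6 = 284.791 + 115.842 × 2.5850 ≈ 584.238 ms.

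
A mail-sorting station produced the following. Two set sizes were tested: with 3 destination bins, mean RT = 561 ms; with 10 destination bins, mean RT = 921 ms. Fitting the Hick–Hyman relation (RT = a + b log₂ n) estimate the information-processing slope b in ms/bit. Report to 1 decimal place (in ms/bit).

Slope: b = (921 − 561) / (log₂ 10 − log₂ 3) = 360/1.7370 = 207.258 ms/bit.

207.3 ms/bit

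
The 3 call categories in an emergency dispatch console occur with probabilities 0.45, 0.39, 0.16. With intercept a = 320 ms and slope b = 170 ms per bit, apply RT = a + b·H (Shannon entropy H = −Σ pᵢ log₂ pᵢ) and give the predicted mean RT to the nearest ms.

H = 0.45·log₂(1/0.45) + 0.39·log₂(1/0.39) + 0.16·log₂(1/0.16) = 1.4712 bits.
RT = 320 + 170 × 1.4712 = 570.11 ms.

570 ms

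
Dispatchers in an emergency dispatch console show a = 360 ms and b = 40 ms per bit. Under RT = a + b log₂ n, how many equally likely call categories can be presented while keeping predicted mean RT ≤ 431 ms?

3

Set 360 + 40·log₂ n ≤ 431 → log₂ n ≤ (431 − 360)/40 = 1.7750.
So n ≤ 2^1.7750 = 3.422; the largest integer n is 3.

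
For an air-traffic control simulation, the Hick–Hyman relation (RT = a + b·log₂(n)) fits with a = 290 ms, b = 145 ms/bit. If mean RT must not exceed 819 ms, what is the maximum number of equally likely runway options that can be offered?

Set 290 + 145·log₂ n ≤ 819 → log₂ n ≤ (819 − 290)/145 = 3.6483.
So n ≤ 2^3.6483 = 12.538; the largest integer n is 12.

12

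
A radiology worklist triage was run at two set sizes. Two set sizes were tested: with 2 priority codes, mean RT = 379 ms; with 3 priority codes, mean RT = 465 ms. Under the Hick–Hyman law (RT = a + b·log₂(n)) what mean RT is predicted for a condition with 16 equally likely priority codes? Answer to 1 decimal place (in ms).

With log₂ n on the abscissa the relation is linear; from the two conditions:
  b = (465 − 379) / (log₂ 3 − log₂ 2) = 86 / (1.5850 − 1) = 147.018 ms/bit
  a = 379 − 147.018 × 1 = 231.982 ms
Then RT(16) = 231.982 + 147.018 × log₂ 16 = 231.982 + 147.018 × 4 ≈ 820.054 ms.

820.1 ms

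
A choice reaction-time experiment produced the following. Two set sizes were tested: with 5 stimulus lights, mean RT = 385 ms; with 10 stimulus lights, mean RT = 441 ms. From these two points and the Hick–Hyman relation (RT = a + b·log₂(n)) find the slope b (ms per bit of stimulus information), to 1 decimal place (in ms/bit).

56.0 ms/bit

The slope on a log₂ axis is (441 − 385) / (3.3219 − 2.3219) = 56.000 ms/bit.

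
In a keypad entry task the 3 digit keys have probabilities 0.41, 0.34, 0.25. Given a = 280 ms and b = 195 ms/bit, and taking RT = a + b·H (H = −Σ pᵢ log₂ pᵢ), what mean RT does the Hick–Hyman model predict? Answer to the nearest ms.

584 ms

H = 0.41·log₂(1/0.41) + 0.34·log₂(1/0.34) + 0.25·log₂(1/0.25) = 1.5566 bits.
RT = 280 + 195 × 1.5566 = 583.53 ms.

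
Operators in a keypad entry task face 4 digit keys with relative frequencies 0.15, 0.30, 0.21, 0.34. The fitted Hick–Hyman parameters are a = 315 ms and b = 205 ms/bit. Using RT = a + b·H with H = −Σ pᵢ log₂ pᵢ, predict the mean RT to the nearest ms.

711 ms

H = 0.15·log₂(1/0.15) + 0.30·log₂(1/0.30) + 0.21·log₂(1/0.21) + 0.34·log₂(1/0.34) = 1.9336 bits.
RT = 315 + 205 × 1.9336 = 711.39 ms.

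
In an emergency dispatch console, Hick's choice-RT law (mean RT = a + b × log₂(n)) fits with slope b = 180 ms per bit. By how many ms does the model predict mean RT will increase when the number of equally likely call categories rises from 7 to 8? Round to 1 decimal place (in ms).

Only the slope matters, since a is common to both: ΔRT = b·log₂(n₂/n₁).
log₂(8) − log₂(7) = 3 − 2.8074 = 0.1926.
ΔRT = 180 × 0.1926 = 34.676 ms.

34.7 ms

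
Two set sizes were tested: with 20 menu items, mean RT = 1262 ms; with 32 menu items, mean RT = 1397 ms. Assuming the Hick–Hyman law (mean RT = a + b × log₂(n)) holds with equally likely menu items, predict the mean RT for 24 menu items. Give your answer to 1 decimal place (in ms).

Solve the two-equation system in a and b:
  b = (1397 − 1262) / (log₂ 32 − log₂ 20) = 135 / (5 − 4.3219) = 199.094 ms/bit
  a = 1262 − 199.094 × 4.3219 = 401.530 ms
Then RT(24) = 401.530 + 199.094 × log₂ 24 = 401.530 + 199.094 × 4.5850 ≈ 1314.369 ms.

1314.4 ms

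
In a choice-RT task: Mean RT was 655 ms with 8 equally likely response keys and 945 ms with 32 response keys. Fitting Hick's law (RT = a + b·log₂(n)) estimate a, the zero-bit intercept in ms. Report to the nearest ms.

b = (RT₂ − RT₁)/(log₂ n₂ − log₂ n₁) = (945 − 655)/(5 − 3) = 145 ms/bit.
a = RT₁ − b·log₂ n₁ = 655 − 145 × 3 = 220.000 ms.

220 ms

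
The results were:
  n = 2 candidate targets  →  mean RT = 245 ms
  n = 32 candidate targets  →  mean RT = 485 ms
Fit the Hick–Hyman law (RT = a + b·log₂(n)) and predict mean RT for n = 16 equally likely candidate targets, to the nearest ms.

Fit slope and intercept:
  b = (485 − 245) / (log₂ 32 − log₂ 2) = 240 / (5 − 1) = 60 ms/bit
  a = 245 − 60 × 1 = 185 ms
Then RT(16) = 185 + 60 × log₂ 16 = 185 + 60 × 4 ≈ 425.000 ms.

425 ms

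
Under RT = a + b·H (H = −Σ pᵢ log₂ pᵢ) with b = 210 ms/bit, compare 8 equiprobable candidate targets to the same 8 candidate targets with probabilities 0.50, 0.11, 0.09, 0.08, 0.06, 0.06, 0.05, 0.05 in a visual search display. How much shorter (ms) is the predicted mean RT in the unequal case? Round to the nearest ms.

Equiprobable entropy H₀ = log₂ 8 = 3.0000 bits.
Skewed entropy H = −Σ pᵢ log₂ pᵢ = 2.3737 bits.
ΔRT = b·(H₀ − H) = 210 × 0.6263 = 131.52 ms.

132 ms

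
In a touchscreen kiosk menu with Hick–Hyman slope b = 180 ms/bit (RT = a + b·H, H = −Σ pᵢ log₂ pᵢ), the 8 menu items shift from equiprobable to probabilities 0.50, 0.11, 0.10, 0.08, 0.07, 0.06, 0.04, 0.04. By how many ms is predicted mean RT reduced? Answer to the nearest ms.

Equiprobable entropy H₀ = log₂ 8 = 3.0000 bits.
Skewed entropy H = −Σ pᵢ log₂ pᵢ = 2.3576 bits.
ΔRT = b·(H₀ − H) = 180 × 0.6424 = 115.63 ms.

116 ms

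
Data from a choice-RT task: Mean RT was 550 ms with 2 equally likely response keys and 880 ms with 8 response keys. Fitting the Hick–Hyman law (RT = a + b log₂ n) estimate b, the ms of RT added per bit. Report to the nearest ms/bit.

The slope on a log₂ axis is (880 − 550) / (3 − 1) = 165 ms/bit.

165 ms/bit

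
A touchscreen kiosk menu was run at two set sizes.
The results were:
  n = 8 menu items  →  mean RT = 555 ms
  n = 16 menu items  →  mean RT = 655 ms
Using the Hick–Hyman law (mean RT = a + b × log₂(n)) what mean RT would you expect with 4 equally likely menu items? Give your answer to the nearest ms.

455 ms

Fit slope and intercept:
  b = (655 − 555) / (log₂ 16 − log₂ 8) = 100 / (4 − 3) = 100 ms/bit
  a = 555 − 100 × 3 = 255 ms
Then RT(4) = 255 + 100 × log₂ 4 = 255 + 100 × 2 ≈ 455.000 ms.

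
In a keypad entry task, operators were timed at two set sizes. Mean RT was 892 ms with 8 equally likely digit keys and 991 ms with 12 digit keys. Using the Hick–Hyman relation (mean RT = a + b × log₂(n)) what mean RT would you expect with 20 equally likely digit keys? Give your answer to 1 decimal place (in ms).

Fit slope and intercept:
  b = (991 − 892) / (log₂ 12 − log₂ 8) = 99 / (3.5850 − 3) = 169.242 ms/bit
  a = 892 − 169.242 × 3 = 384.275 ms
Then RT(20) = 384.275 + 169.242 × log₂ 20 = 384.275 + 169.242 × 4.3219 ≈ 1115.725 ms.

1115.7 ms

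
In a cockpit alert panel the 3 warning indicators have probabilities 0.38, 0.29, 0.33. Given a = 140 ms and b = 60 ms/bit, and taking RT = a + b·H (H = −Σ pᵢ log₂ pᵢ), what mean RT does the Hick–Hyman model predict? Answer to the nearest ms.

235 ms

Entropy contributions −pᵢ log₂ pᵢ: 0.5305, 0.5179, 0.5278; sum H = 1.5762 bits.
RT = a + bH = 140 + 60·1.5762 = 234.57 ms.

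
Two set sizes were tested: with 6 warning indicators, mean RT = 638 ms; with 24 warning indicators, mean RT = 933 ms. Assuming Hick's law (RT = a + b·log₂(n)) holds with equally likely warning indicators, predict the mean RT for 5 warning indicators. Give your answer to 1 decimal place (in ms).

Fit slope and intercept:
  b = (933 − 638) / (log₂ 24 − log₂ 6) = 295 / (4.5850 − 2.5850) = 147.500 ms/bit
  a = 638 − 147.500 × 2.5850 = 256.718 ms
Then RT(5) = 256.718 + 147.500 × log₂ 5 = 256.718 + 147.500 × 2.3219 ≈ 599.202 ms.

599.2 ms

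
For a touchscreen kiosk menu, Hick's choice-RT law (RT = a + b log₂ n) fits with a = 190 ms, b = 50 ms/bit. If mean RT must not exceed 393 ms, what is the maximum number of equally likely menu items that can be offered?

16

50·log₂ n ≤ 393 − 190 = 203, giving log₂ n ≤ 4.0600 and n ≤ 16.679. The largest whole number is 16.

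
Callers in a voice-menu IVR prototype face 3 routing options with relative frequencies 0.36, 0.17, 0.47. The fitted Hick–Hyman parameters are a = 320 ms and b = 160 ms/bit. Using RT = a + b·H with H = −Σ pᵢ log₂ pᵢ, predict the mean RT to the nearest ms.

556 ms

H = 0.36·log₂(1/0.36) + 0.17·log₂(1/0.17) + 0.47·log₂(1/0.47) = 1.4772 bits.
RT = 320 + 160 × 1.4772 = 556.35 ms.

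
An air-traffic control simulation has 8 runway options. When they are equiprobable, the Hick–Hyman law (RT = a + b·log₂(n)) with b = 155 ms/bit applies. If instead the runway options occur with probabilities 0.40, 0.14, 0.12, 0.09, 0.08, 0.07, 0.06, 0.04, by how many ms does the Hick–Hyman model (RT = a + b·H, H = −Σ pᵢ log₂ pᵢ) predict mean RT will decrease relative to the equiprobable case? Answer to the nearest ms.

63 ms

Equiprobable entropy H₀ = log₂ 8 = 3.0000 bits.
Skewed entropy H = −Σ pᵢ log₂ pᵢ = 2.5950 bits.
ΔRT = b·(H₀ − H) = 155 × 0.4050 = 62.78 ms.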